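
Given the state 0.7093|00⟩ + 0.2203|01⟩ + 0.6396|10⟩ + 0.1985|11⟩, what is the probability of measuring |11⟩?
0.0394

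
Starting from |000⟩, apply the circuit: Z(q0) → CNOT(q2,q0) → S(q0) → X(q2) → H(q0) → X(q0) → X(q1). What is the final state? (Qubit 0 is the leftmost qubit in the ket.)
1/√2|011⟩ + 1/√2|111⟩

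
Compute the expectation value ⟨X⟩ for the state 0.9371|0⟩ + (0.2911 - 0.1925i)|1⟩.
0.5456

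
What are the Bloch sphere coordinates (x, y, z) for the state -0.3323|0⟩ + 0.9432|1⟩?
(-0.6269, 0, -0.7792)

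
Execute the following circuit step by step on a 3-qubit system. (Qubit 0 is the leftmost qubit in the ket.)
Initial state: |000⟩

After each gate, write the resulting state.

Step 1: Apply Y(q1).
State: i|010⟩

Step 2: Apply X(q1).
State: i|000⟩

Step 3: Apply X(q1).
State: i|010⟩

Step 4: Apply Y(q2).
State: -|011⟩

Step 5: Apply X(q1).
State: -|001⟩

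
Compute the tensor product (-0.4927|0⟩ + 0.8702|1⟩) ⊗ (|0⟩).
-0.4927|00⟩ + 0.8702|10⟩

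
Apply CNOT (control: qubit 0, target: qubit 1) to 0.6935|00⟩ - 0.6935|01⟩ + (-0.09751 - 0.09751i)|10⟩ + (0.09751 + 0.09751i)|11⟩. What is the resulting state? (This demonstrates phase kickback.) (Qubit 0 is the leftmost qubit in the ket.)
0.6935|00⟩ - 0.6935|01⟩ + (0.09751 + 0.09751i)|10⟩ + (-0.09751 - 0.09751i)|11⟩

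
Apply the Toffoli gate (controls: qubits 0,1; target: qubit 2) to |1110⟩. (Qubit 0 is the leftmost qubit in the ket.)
|1100⟩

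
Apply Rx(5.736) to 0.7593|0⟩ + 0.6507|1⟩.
(-0.7311 - 0.1758i)|0⟩ + (-0.6265 - 0.2052i)|1⟩

Rx(5.736) = [[cos(θ/2), −i·sin(θ/2)], [−i·sin(θ/2), cos(θ/2)]]; θ = 5.736, cos(θ/2) ≈ -0.962806, sin(θ/2) ≈ 0.270192.
With a = amp(|0⟩) = 0.7593 and b = amp(|1⟩) = 0.6507:
new amp(|0⟩) = (-0.962806)·a + (-0.270192i)·b = (-0.7311 - 0.1758i)
new amp(|1⟩) = (-0.270192i)·a + (-0.962806)·b = (-0.6265 - 0.2052i)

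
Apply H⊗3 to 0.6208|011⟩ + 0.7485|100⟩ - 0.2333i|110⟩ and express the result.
(0.4841 - 0.08248i)|000⟩ + (0.04515 - 0.08248i)|001⟩ + (0.04515 + 0.08248i)|010⟩ + (0.4841 + 0.08248i)|011⟩ + (-0.04515 + 0.08248i)|100⟩ + (-0.4841 + 0.08248i)|101⟩ + (-0.4841 - 0.08248i)|110⟩ + (-0.04515 - 0.08248i)|111⟩

H⊗3 gives amp(|y⟩) = (1/2√2) Σ_x (−1)^(x·y) amp(|x⟩), where x·y is the number of positions in which both x and y have a 1.
|000⟩: (0.6208 + 0.7485 - 0.2333i)/(2√2) = (0.4841 - 0.08248i)
|001⟩: (-0.6208 + 0.7485 - 0.2333i)/(2√2) = (0.04515 - 0.08248i)
|010⟩: (-0.6208 + 0.7485 + 0.2333i)/(2√2) = (0.04515 + 0.08248i)
|011⟩: (0.6208 + 0.7485 + 0.2333i)/(2√2) = (0.4841 + 0.08248i)
|100⟩: (0.6208 - 0.7485 + 0.2333i)/(2√2) = (-0.04515 + 0.08248i)
|101⟩: (-0.6208 - 0.7485 + 0.2333i)/(2√2) = (-0.4841 + 0.08248i)
|110⟩: (-0.6208 - 0.7485 - 0.2333i)/(2√2) = (-0.4841 - 0.08248i)
|111⟩: (0.6208 - 0.7485 - 0.2333i)/(2√2) = (-0.04515 - 0.08248i)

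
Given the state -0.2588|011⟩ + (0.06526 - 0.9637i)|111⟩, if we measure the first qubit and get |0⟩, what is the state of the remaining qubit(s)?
-|11⟩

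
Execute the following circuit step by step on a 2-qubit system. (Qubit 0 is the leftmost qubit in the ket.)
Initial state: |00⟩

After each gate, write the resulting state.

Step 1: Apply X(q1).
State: |01⟩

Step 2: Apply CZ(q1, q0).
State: |01⟩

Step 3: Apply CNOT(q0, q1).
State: |01⟩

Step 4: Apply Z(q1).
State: -|01⟩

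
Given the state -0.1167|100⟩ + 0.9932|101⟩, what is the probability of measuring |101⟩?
0.9864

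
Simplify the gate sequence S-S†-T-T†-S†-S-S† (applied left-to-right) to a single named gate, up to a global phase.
S†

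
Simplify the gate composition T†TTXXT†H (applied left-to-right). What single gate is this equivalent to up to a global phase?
H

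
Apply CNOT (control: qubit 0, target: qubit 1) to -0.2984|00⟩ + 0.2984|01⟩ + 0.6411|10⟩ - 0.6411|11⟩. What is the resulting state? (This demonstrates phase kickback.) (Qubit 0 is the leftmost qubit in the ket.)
-0.2984|00⟩ + 0.2984|01⟩ - 0.6411|10⟩ + 0.6411|11⟩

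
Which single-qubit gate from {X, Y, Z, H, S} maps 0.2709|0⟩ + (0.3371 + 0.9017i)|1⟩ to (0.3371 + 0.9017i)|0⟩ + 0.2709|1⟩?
X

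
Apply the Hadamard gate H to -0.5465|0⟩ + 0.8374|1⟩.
0.2057|0⟩ - 0.9786|1⟩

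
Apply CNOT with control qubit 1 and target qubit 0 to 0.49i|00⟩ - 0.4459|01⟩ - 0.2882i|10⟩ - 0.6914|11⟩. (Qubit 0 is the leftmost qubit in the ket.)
0.49i|00⟩ - 0.6914|01⟩ - 0.2882i|10⟩ - 0.4459|11⟩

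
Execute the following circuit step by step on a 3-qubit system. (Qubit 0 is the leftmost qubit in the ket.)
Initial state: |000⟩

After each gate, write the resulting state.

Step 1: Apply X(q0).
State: |100⟩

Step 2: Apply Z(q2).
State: |100⟩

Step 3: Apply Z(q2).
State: |100⟩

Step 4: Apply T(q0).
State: (1/√2 + (1/√2)i)|100⟩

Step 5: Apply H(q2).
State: (1/2 + (1/2)i)|100⟩ + (1/2 + (1/2)i)|101⟩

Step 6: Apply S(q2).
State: (1/2 + (1/2)i)|100⟩ + (-1/2 + (1/2)i)|101⟩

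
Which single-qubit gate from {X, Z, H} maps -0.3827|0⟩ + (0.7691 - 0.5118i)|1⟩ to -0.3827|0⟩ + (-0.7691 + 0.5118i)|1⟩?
Z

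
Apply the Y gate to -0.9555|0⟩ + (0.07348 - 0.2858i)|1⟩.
(-0.2858 - 0.07348i)|0⟩ - 0.9555i|1⟩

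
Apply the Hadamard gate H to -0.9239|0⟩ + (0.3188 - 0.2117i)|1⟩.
(-0.4279 - 0.1497i)|0⟩ + (-0.8787 + 0.1497i)|1⟩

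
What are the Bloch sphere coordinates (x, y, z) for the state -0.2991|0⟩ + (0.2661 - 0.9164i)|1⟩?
(-0.1592, 0.5482, -0.8211)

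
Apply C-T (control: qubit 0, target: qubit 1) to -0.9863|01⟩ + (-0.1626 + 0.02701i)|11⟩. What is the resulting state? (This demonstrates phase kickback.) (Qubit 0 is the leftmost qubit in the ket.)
-0.9863|01⟩ + (-0.1341 - 0.09588i)|11⟩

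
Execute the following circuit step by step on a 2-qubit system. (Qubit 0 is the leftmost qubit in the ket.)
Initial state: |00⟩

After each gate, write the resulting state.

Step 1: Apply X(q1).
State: |01⟩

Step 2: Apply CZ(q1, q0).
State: |01⟩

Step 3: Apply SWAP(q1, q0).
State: |10⟩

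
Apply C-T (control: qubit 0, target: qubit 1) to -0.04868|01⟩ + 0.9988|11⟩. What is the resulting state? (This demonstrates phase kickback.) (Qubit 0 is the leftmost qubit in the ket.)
-0.04868|01⟩ + (0.7063 + 0.7063i)|11⟩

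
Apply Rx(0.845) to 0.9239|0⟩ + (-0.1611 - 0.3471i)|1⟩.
(0.7003 + 0.06606i)|0⟩ + (-0.1469 - 0.6954i)|1⟩

Rx(0.845) = [[cos(θ/2), −i·sin(θ/2)], [−i·sin(θ/2), cos(θ/2)]]; θ = 0.845, cos(θ/2) ≈ 0.912067, sin(θ/2) ≈ 0.410042.
With a = amp(|0⟩) = 0.9239 and b = amp(|1⟩) = (-0.1611 - 0.3471i):
new amp(|0⟩) = (0.912067)·a + (-0.410042i)·b = (0.7003 + 0.06606i)
new amp(|1⟩) = (-0.410042i)·a + (0.912067)·b = (-0.1469 - 0.6954i)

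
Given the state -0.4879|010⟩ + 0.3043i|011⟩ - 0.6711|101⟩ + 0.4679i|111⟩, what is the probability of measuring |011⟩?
0.0926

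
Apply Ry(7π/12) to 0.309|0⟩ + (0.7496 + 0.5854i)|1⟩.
(-0.4066 - 0.4644i)|0⟩ + (0.7015 + 0.3564i)|1⟩

Ry(7π/12) = [[cos(θ/2), −sin(θ/2)], [sin(θ/2), cos(θ/2)]]; θ = 7π/12, cos(θ/2) ≈ 0.608761, sin(θ/2) ≈ 0.793353.
With a = amp(|0⟩) = 0.309 and b = amp(|1⟩) = (0.7496 + 0.5854i):
new amp(|0⟩) = (0.608761)·a + (-0.793353)·b = (-0.4066 - 0.4644i)
new amp(|1⟩) = (0.793353)·a + (0.608761)·b = (0.7015 + 0.3564i)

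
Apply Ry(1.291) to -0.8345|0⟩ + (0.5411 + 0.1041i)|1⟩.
(-0.9921 - 0.06263i)|0⟩ + (-0.0698 + 0.08315i)|1⟩

Ry(1.291) = [[cos(θ/2), −sin(θ/2)], [sin(θ/2), cos(θ/2)]]; θ = 1.291, cos(θ/2) ≈ 0.798799, sin(θ/2) ≈ 0.601598.
With a = amp(|0⟩) = -0.8345 and b = amp(|1⟩) = (0.5411 + 0.1041i):
new amp(|0⟩) = (0.798799)·a + (-0.601598)·b = (-0.9921 - 0.06263i)
new amp(|1⟩) = (0.601598)·a + (0.798799)·b = (-0.0698 + 0.08315i)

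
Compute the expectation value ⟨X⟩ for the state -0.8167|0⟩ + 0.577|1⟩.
-0.9425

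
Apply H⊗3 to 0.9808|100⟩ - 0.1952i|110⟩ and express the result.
(0.3468 - 0.06901i)|000⟩ + (0.3468 - 0.06901i)|001⟩ + (0.3468 + 0.06901i)|010⟩ + (0.3468 + 0.06901i)|011⟩ + (-0.3468 + 0.06901i)|100⟩ + (-0.3468 + 0.06901i)|101⟩ + (-0.3468 - 0.06901i)|110⟩ + (-0.3468 - 0.06901i)|111⟩

H⊗3 gives amp(|y⟩) = (1/2√2) Σ_x (−1)^(x·y) amp(|x⟩), where x·y is the number of positions in which both x and y have a 1.
|000⟩: (0.9808 - 0.1952i)/(2√2) = (0.3468 - 0.06901i)
|001⟩: (0.9808 - 0.1952i)/(2√2) = (0.3468 - 0.06901i)
|010⟩: (0.9808 + 0.1952i)/(2√2) = (0.3468 + 0.06901i)
|011⟩: (0.9808 + 0.1952i)/(2√2) = (0.3468 + 0.06901i)
|100⟩: (-0.9808 + 0.1952i)/(2√2) = (-0.3468 + 0.06901i)
|101⟩: (-0.9808 + 0.1952i)/(2√2) = (-0.3468 + 0.06901i)
|110⟩: (-0.9808 - 0.1952i)/(2√2) = (-0.3468 - 0.06901i)
|111⟩: (-0.9808 - 0.1952i)/(2√2) = (-0.3468 - 0.06901i)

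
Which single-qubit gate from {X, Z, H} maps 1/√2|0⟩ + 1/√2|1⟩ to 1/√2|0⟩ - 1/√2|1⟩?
Z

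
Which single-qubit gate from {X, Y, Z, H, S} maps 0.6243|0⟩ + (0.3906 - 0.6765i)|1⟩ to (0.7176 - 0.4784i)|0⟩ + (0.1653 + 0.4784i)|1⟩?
H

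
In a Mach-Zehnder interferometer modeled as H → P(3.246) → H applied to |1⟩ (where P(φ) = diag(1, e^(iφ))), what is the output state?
(0.9973 + 0.05211i)|0⟩ + (0.002723 - 0.05211i)|1⟩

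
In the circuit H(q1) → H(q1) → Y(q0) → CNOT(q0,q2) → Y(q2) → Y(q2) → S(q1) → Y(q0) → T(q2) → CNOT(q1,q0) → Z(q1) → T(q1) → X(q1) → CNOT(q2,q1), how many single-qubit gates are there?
11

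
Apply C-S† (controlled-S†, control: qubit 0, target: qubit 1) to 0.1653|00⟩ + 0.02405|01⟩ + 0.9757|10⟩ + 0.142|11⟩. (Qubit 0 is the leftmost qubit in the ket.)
0.1653|00⟩ + 0.02405|01⟩ + 0.9757|10⟩ - 0.142i|11⟩

C-S† leaves the control-|0⟩ kets |00⟩, |01⟩ unchanged and applies S† to qubit 1 on the control-|1⟩ pair (|10⟩, |11⟩).
S† = [[1, 0], [0, -i]].
With a = amp(|10⟩) = 0.9757 and b = amp(|11⟩) = 0.142:
new amp(|10⟩) = (1)·a = 0.9757
new amp(|11⟩) = (-i)·b = -0.142i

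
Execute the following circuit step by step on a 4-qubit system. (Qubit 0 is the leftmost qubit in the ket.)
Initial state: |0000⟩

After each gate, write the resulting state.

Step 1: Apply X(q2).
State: |0010⟩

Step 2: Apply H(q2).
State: 1/√2|0000⟩ - 1/√2|0010⟩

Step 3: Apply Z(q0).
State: 1/√2|0000⟩ - 1/√2|0010⟩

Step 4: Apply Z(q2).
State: 1/√2|0000⟩ + 1/√2|0010⟩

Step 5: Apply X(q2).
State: 1/√2|0000⟩ + 1/√2|0010⟩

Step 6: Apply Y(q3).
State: (1/√2)i|0001⟩ + (1/√2)i|0011⟩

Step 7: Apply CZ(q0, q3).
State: (1/√2)i|0001⟩ + (1/√2)i|0011⟩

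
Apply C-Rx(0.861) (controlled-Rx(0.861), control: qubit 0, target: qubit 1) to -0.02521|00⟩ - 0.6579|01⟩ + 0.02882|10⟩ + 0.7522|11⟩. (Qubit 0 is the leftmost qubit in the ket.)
-0.02521|00⟩ - 0.6579|01⟩ + (0.02619 - 0.3139i)|10⟩ + (0.6836 - 0.01203i)|11⟩

C-Rx(0.861) leaves the control-|0⟩ kets |00⟩, |01⟩ unchanged and applies Rx(0.861) to qubit 1 on the control-|1⟩ pair (|10⟩, |11⟩).
Rx(0.861) = [[cos(θ/2), −i·sin(θ/2)], [−i·sin(θ/2), cos(θ/2)]]; θ = 0.861, cos(θ/2) ≈ 0.908757, sin(θ/2) ≈ 0.417325.
With a = amp(|10⟩) = 0.02882 and b = amp(|11⟩) = 0.7522:
new amp(|10⟩) = (0.908757)·a + (-0.417325i)·b = (0.02619 - 0.3139i)
new amp(|11⟩) = (-0.417325i)·a + (0.908757)·b = (0.6836 - 0.01203i)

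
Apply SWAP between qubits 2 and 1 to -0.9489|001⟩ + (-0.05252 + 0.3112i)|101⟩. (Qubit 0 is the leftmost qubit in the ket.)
-0.9489|010⟩ + (-0.05252 + 0.3112i)|110⟩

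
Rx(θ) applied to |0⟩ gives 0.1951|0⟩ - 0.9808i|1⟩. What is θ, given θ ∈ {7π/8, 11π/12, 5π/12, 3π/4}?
7π/8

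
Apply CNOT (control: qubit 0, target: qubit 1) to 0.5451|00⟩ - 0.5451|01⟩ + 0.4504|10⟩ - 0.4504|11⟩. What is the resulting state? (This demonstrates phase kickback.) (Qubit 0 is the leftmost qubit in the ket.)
0.5451|00⟩ - 0.5451|01⟩ - 0.4504|10⟩ + 0.4504|11⟩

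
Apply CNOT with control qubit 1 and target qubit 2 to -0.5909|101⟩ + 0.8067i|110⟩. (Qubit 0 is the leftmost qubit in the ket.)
-0.5909|101⟩ + 0.8067i|111⟩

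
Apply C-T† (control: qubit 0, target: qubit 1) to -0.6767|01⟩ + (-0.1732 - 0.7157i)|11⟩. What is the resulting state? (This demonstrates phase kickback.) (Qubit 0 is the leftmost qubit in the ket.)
-0.6767|01⟩ + (-0.6285 - 0.3836i)|11⟩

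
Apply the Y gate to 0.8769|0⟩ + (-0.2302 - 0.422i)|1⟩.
(-0.422 + 0.2302i)|0⟩ + 0.8769i|1⟩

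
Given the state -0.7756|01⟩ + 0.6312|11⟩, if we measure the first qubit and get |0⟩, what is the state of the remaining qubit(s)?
-|1⟩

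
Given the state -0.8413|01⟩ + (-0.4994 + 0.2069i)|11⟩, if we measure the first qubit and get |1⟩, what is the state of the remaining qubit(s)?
(-0.9239 + 0.3827i)|1⟩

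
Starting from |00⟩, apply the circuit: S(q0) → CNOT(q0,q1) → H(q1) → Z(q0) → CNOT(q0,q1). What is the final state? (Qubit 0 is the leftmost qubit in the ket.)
1/√2|00⟩ + 1/√2|01⟩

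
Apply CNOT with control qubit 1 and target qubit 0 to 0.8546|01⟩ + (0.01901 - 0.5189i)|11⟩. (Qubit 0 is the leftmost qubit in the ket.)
(0.01901 - 0.5189i)|01⟩ + 0.8546|11⟩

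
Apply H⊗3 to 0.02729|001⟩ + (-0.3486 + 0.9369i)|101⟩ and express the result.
(-0.1136 + 0.3312i)|000⟩ + (0.1136 - 0.3312i)|001⟩ + (-0.1136 + 0.3312i)|010⟩ + (0.1136 - 0.3312i)|011⟩ + (0.1329 - 0.3312i)|100⟩ + (-0.1329 + 0.3312i)|101⟩ + (0.1329 - 0.3312i)|110⟩ + (-0.1329 + 0.3312i)|111⟩

H⊗3 gives amp(|y⟩) = (1/2√2) Σ_x (−1)^(x·y) amp(|x⟩), where x·y is the number of positions in which both x and y have a 1.
|000⟩: (0.02729 + (-0.3486 + 0.9369i))/(2√2) = (-0.1136 + 0.3312i)
|001⟩: (-0.02729 - (-0.3486 + 0.9369i))/(2√2) = (0.1136 - 0.3312i)
|010⟩: (0.02729 + (-0.3486 + 0.9369i))/(2√2) = (-0.1136 + 0.3312i)
|011⟩: (-0.02729 - (-0.3486 + 0.9369i))/(2√2) = (0.1136 - 0.3312i)
|100⟩: (0.02729 - (-0.3486 + 0.9369i))/(2√2) = (0.1329 - 0.3312i)
|101⟩: (-0.02729 + (-0.3486 + 0.9369i))/(2√2) = (-0.1329 + 0.3312i)
|110⟩: (0.02729 - (-0.3486 + 0.9369i))/(2√2) = (0.1329 - 0.3312i)
|111⟩: (-0.02729 + (-0.3486 + 0.9369i))/(2√2) = (-0.1329 + 0.3312i)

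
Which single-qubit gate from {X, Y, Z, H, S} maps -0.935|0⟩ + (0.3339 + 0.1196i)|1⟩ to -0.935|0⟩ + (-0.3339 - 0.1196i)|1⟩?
Z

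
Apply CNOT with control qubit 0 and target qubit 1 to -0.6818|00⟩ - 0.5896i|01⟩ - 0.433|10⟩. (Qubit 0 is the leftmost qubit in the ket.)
-0.6818|00⟩ - 0.5896i|01⟩ - 0.433|11⟩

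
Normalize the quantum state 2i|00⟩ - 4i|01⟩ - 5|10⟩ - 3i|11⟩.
0.2722i|00⟩ - 0.5443i|01⟩ - 0.6804|10⟩ - (1/√6)i|11⟩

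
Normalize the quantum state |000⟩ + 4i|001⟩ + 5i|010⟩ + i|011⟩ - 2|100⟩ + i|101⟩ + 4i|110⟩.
0.125|000⟩ + (1/2)i|001⟩ + 0.625i|010⟩ + 0.125i|011⟩ - 0.25|100⟩ + 0.125i|101⟩ + (1/2)i|110⟩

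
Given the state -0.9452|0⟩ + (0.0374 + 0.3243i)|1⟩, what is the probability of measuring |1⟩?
0.1066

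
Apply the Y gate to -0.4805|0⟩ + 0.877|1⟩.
-0.877i|0⟩ - 0.4805i|1⟩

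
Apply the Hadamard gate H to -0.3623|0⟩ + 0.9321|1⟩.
0.4029|0⟩ - 0.9153|1⟩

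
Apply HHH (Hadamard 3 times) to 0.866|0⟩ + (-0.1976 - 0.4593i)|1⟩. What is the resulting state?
(0.4726 - 0.3248i)|0⟩ + (0.7521 + 0.3248i)|1⟩

H² = I, so H^3 = H: a single Hadamard. With (a, b) = (0.866, (-0.1976 - 0.4593i)), H gives ((a + b)/√2, (a − b)/√2) = ((0.4726 - 0.3248i), (0.7521 + 0.3248i)).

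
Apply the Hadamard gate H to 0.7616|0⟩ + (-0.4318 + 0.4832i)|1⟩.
(0.2332 + 0.3417i)|0⟩ + (0.8439 - 0.3417i)|1⟩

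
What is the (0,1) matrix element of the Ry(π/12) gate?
-0.1305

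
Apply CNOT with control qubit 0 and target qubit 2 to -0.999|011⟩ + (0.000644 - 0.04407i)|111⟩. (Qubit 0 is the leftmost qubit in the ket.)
-0.999|011⟩ + (0.000644 - 0.04407i)|110⟩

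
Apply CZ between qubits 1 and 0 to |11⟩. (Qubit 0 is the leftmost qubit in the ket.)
-|11⟩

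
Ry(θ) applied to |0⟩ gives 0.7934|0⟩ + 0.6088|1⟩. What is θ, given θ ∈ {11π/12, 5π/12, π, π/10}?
5π/12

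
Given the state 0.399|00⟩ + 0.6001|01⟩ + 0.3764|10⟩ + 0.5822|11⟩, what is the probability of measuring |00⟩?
0.1592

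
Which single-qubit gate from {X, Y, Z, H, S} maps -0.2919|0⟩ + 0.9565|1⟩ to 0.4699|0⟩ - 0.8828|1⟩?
H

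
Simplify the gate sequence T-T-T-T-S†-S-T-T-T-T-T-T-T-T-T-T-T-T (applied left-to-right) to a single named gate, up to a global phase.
I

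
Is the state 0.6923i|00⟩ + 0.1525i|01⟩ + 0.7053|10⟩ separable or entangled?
Entangled

Writing the state as a|00⟩ + b|01⟩ + c|10⟩ + d|11⟩, it is a product state iff ad − bc = 0.
Here (a, b, c, d) = (0.6923i, 0.1525i, 0.7053, 0): ad − bc = (0.6923i)(0) − (0.1525i)(0.7053) = -0.1076i ≠ 0, so the state is entangled.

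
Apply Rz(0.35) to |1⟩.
(0.9847 + 0.1741i)|1⟩

Rz(0.35) = [[e^(−iθ/2), 0], [0, e^(iθ/2)]] with e^(±iθ/2) = cos(θ/2) ± i·sin(θ/2); θ = 0.35, cos(θ/2) ≈ 0.984727, sin(θ/2) ≈ 0.174108.
With a = amp(|0⟩) = 0 and b = amp(|1⟩) = 1:
new amp(|0⟩) = (0.984727 - 0.174108i)·a = 0
new amp(|1⟩) = (0.984727 + 0.174108i)·b = (0.9847 + 0.1741i)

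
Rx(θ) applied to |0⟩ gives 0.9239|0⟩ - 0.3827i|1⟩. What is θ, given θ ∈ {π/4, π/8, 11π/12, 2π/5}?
π/4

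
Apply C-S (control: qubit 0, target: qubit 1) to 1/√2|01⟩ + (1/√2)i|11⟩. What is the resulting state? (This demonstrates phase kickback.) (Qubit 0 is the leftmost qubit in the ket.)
1/√2|01⟩ - 1/√2|11⟩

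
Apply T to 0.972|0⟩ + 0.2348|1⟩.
0.972|0⟩ + (0.166 + 0.166i)|1⟩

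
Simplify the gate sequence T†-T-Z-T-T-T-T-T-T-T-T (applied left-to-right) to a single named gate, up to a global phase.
Z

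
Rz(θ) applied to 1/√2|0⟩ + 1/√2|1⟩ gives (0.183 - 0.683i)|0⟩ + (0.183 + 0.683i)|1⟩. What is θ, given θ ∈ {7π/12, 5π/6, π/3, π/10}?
5π/6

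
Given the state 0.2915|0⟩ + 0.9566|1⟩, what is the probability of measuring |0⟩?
0.08497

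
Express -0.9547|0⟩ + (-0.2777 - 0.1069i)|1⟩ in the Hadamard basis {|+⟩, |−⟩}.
(-0.8714 - 0.07559i)|+⟩ + (-0.4787 + 0.07559i)|−⟩

With |ψ⟩ = α|0⟩ + β|1⟩, the Hadamard-basis coefficients are ⟨+|ψ⟩ = (α + β)/√2 and ⟨−|ψ⟩ = (α − β)/√2.
Here α = -0.9547, β = (-0.2777 - 0.1069i): (α + β)/√2 = (-0.8714 - 0.07559i), (α − β)/√2 = (-0.4787 + 0.07559i).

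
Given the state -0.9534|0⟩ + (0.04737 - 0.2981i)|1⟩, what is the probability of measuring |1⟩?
0.09111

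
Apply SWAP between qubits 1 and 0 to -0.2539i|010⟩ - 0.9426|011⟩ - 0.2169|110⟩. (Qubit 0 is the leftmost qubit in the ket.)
-0.2539i|100⟩ - 0.9426|101⟩ - 0.2169|110⟩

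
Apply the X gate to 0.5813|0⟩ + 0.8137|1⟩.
0.8137|0⟩ + 0.5813|1⟩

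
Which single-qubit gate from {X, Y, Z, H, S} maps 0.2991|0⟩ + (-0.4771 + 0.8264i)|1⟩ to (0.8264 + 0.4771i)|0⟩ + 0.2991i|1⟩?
Y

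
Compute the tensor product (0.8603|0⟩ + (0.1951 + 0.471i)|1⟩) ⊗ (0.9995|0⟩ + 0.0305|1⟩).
0.8599|00⟩ + 0.02624|01⟩ + (0.195 + 0.4708i)|10⟩ + (0.005951 + 0.01437i)|11⟩

amp(|b₁b₂…⟩) = product of the factor amplitudes for bits b₁, b₂, …; only kets whose every factor amplitude is nonzero survive.
|00⟩: (0.8603)(0.9995) = 0.8599
|01⟩: (0.8603)(0.0305) = 0.02624
|10⟩: (0.1951 + 0.471i)(0.9995) = (0.195 + 0.4708i)
|11⟩: (0.1951 + 0.471i)(0.0305) = (0.005951 + 0.01437i)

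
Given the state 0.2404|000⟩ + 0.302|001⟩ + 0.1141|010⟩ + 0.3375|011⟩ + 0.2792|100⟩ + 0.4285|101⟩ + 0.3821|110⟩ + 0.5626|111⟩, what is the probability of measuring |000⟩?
0.05779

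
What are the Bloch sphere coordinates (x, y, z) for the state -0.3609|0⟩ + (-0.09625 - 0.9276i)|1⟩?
(0.06947, 0.6695, -0.7395)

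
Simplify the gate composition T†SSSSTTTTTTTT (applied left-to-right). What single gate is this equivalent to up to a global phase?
T†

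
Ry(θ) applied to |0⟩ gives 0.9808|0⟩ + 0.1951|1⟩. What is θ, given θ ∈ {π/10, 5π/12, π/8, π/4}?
π/8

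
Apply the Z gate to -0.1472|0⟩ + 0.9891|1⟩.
-0.1472|0⟩ - 0.9891|1⟩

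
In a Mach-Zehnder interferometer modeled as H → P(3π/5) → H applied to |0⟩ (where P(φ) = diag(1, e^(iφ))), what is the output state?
(0.3455 + 0.4755i)|0⟩ + (0.6545 - 0.4755i)|1⟩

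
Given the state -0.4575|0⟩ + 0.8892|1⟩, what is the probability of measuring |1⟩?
0.7907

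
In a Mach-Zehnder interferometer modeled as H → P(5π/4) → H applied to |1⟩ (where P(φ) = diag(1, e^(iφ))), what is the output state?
(0.8536 + (1/√8)i)|0⟩ + (0.1464 - (1/√8)i)|1⟩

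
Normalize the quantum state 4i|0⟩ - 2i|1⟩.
0.8944i|0⟩ - (1/√5)i|1⟩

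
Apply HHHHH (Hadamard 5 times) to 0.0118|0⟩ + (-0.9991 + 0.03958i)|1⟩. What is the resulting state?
(-0.6981 + 0.02799i)|0⟩ + (0.7148 - 0.02799i)|1⟩

H² = I, so H^5 = H: a single Hadamard. With (a, b) = (0.0118, (-0.9991 + 0.03958i)), H gives ((a + b)/√2, (a − b)/√2) = ((-0.6981 + 0.02799i), (0.7148 - 0.02799i)).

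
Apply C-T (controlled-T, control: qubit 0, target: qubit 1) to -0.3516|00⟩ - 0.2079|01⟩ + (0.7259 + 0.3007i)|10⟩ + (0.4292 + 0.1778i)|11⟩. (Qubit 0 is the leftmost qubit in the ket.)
-0.3516|00⟩ - 0.2079|01⟩ + (0.7259 + 0.3007i)|10⟩ + (0.1778 + 0.4292i)|11⟩

C-T leaves the control-|0⟩ kets |00⟩, |01⟩ unchanged and applies T to qubit 1 on the control-|1⟩ pair (|10⟩, |11⟩).
T = [[1, 0], [0, (1/√2 + (1/√2)i)]].
With a = amp(|10⟩) = (0.7259 + 0.3007i) and b = amp(|11⟩) = (0.4292 + 0.1778i):
new amp(|10⟩) = (1)·a = (0.7259 + 0.3007i)
new amp(|11⟩) = (1/√2 + (1/√2)i)·b = (0.1778 + 0.4292i)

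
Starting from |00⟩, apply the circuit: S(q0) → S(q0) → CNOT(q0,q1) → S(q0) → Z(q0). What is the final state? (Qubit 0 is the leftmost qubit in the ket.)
|00⟩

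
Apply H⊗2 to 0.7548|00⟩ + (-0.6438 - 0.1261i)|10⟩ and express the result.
(0.0555 - 0.06305i)|00⟩ + (0.0555 - 0.06305i)|01⟩ + (0.6993 + 0.06305i)|10⟩ + (0.6993 + 0.06305i)|11⟩

H⊗2 gives amp(|y⟩) = (1/2) Σ_x (−1)^(x·y) amp(|x⟩), where x·y is the number of positions in which both x and y have a 1.
|00⟩: (0.7548 + (-0.6438 - 0.1261i))/2 = (0.0555 - 0.06305i)
|01⟩: (0.7548 + (-0.6438 - 0.1261i))/2 = (0.0555 - 0.06305i)
|10⟩: (0.7548 - (-0.6438 - 0.1261i))/2 = (0.6993 + 0.06305i)
|11⟩: (0.7548 - (-0.6438 - 0.1261i))/2 = (0.6993 + 0.06305i)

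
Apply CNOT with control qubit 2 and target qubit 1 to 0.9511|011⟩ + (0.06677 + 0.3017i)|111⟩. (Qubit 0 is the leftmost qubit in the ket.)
0.9511|001⟩ + (0.06677 + 0.3017i)|101⟩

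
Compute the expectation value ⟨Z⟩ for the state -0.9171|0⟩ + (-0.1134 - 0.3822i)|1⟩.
0.6821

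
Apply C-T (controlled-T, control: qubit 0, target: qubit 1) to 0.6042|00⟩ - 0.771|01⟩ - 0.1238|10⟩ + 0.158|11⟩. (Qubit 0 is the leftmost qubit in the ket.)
0.6042|00⟩ - 0.771|01⟩ - 0.1238|10⟩ + (0.1117 + 0.1117i)|11⟩

C-T leaves the control-|0⟩ kets |00⟩, |01⟩ unchanged and applies T to qubit 1 on the control-|1⟩ pair (|10⟩, |11⟩).
T = [[1, 0], [0, (1/√2 + (1/√2)i)]].
With a = amp(|10⟩) = -0.1238 and b = amp(|11⟩) = 0.158:
new amp(|10⟩) = (1)·a = -0.1238
new amp(|11⟩) = (1/√2 + (1/√2)i)·b = (0.1117 + 0.1117i)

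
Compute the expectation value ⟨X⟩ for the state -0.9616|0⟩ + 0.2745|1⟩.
-0.5279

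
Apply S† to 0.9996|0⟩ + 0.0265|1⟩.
0.9996|0⟩ - 0.0265i|1⟩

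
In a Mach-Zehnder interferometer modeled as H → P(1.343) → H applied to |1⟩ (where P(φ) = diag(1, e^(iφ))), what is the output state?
(0.3871 - 0.4871i)|0⟩ + (0.6129 + 0.4871i)|1⟩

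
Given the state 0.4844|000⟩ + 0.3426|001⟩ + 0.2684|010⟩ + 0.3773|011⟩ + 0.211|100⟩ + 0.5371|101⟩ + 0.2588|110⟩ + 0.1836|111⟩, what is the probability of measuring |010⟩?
0.07204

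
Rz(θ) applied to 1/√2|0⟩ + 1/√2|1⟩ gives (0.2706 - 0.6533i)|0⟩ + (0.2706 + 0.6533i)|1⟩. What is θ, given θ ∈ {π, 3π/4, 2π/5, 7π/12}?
3π/4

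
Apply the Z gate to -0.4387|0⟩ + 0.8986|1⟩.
-0.4387|0⟩ - 0.8986|1⟩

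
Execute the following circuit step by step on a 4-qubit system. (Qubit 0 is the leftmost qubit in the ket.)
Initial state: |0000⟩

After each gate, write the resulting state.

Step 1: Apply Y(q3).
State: i|0001⟩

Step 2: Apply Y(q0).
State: -|1001⟩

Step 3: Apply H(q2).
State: -1/√2|1001⟩ - 1/√2|1011⟩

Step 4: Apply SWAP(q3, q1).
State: -1/√2|1100⟩ - 1/√2|1110⟩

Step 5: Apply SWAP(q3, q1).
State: -1/√2|1001⟩ - 1/√2|1011⟩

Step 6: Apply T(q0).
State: (-1/2 - (1/2)i)|1001⟩ + (-1/2 - (1/2)i)|1011⟩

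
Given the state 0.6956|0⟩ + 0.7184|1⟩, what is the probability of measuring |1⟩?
0.5161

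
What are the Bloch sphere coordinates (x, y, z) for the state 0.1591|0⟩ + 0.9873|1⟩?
(0.3142, 0, -0.9494)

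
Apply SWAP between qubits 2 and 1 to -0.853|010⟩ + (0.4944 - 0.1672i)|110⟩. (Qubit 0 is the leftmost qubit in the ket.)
-0.853|001⟩ + (0.4944 - 0.1672i)|101⟩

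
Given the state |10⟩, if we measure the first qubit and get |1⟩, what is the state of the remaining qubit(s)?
|0⟩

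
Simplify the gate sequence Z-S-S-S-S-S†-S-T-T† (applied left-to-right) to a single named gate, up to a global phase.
Z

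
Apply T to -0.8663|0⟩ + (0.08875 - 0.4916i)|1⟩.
-0.8663|0⟩ + (0.4104 - 0.2849i)|1⟩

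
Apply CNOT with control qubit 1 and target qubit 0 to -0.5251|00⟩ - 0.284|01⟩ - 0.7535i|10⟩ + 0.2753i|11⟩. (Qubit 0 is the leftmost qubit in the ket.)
-0.5251|00⟩ + 0.2753i|01⟩ - 0.7535i|10⟩ - 0.284|11⟩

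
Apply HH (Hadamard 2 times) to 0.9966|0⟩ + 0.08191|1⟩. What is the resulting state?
0.9966|0⟩ + 0.08191|1⟩

H² = I, so an even number of Hadamards cancels: H^2 = I and the state is unchanged.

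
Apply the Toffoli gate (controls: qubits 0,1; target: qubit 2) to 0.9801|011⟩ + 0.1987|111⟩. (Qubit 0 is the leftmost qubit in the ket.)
0.9801|011⟩ + 0.1987|110⟩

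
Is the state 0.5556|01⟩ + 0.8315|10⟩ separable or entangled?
Entangled

Writing the state as a|00⟩ + b|01⟩ + c|10⟩ + d|11⟩, it is a product state iff ad − bc = 0.
Here (a, b, c, d) = (0, 0.5556, 0.8315, 0): ad − bc = (0)(0) − (0.5556)(0.8315) = -0.462 ≠ 0, so the state is entangled.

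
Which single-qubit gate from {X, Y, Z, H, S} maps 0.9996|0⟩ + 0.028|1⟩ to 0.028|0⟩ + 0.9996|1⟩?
X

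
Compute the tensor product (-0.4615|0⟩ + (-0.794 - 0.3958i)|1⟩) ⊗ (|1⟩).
-0.4615|01⟩ + (-0.794 - 0.3958i)|11⟩

amp(|b₁b₂…⟩) = product of the factor amplitudes for bits b₁, b₂, …; only kets whose every factor amplitude is nonzero survive.
|01⟩: (-0.4615)(1) = -0.4615
|11⟩: (-0.794 - 0.3958i)(1) = (-0.794 - 0.3958i)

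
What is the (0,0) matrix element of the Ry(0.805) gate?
0.9201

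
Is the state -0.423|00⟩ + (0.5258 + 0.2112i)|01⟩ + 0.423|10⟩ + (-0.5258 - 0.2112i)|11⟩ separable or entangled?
Separable

Writing the state as a|00⟩ + b|01⟩ + c|10⟩ + d|11⟩, it is a product state iff ad − bc = 0.
Here (a, b, c, d) = (-0.423, (0.5258 + 0.2112i), 0.423, (-0.5258 - 0.2112i)): ad − bc = (-0.423)(-0.5258 - 0.2112i) − (0.5258 + 0.2112i)(0.423) = 0, so the state is separable.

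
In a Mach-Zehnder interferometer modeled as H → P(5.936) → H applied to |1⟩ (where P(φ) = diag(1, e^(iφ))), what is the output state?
(0.02983 + 0.1701i)|0⟩ + (0.9702 - 0.1701i)|1⟩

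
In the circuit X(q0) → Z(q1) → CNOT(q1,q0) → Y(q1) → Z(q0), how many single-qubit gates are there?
4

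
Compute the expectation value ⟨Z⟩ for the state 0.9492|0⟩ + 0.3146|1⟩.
0.802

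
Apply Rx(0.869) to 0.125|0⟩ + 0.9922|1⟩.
(0.1134 - 0.4177i)|0⟩ + (0.9 - 0.05262i)|1⟩

Rx(0.869) = [[cos(θ/2), −i·sin(θ/2)], [−i·sin(θ/2), cos(θ/2)]]; θ = 0.869, cos(θ/2) ≈ 0.907081, sin(θ/2) ≈ 0.420957.
With a = amp(|0⟩) = 0.125 and b = amp(|1⟩) = 0.9922:
new amp(|0⟩) = (0.907081)·a + (-0.420957i)·b = (0.1134 - 0.4177i)
new amp(|1⟩) = (-0.420957i)·a + (0.907081)·b = (0.9 - 0.05262i)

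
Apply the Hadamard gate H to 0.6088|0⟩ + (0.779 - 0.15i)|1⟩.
(0.9813 - 0.1061i)|0⟩ + (-0.1203 + 0.1061i)|1⟩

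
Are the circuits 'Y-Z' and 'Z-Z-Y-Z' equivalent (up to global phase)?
Yes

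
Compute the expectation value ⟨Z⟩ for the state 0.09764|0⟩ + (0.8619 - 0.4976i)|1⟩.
-0.9809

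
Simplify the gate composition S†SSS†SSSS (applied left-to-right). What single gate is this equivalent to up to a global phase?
I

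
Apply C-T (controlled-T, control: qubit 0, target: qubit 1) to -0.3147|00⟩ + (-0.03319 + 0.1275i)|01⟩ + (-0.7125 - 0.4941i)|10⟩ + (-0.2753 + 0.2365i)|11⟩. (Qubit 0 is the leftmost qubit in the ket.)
-0.3147|00⟩ + (-0.03319 + 0.1275i)|01⟩ + (-0.7125 - 0.4941i)|10⟩ + (-0.3619 - 0.02744i)|11⟩

C-T leaves the control-|0⟩ kets |00⟩, |01⟩ unchanged and applies T to qubit 1 on the control-|1⟩ pair (|10⟩, |11⟩).
T = [[1, 0], [0, (1/√2 + (1/√2)i)]].
With a = amp(|10⟩) = (-0.7125 - 0.4941i) and b = amp(|11⟩) = (-0.2753 + 0.2365i):
new amp(|10⟩) = (1)·a = (-0.7125 - 0.4941i)
new amp(|11⟩) = (1/√2 + (1/√2)i)·b = (-0.3619 - 0.02744i)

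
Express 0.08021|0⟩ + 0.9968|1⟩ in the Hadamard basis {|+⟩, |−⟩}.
0.7616|+⟩ - 0.6481|−⟩

With |ψ⟩ = α|0⟩ + β|1⟩, the Hadamard-basis coefficients are ⟨+|ψ⟩ = (α + β)/√2 and ⟨−|ψ⟩ = (α − β)/√2.
Here α = 0.08021, β = 0.9968: (α + β)/√2 = 0.7616, (α − β)/√2 = -0.6481.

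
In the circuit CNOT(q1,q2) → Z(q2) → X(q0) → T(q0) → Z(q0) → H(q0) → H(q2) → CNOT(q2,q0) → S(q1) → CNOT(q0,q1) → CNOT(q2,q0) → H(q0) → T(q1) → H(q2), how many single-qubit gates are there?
10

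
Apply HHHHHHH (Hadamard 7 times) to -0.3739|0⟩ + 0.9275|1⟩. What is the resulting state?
0.3915|0⟩ - 0.9202|1⟩

H² = I, so H^7 = H: a single Hadamard. With (a, b) = (-0.3739, 0.9275), H gives ((a + b)/√2, (a − b)/√2) = (0.3915, -0.9202).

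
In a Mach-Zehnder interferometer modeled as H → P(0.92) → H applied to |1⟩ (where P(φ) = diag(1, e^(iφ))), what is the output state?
(0.1971 - 0.3978i)|0⟩ + (0.8029 + 0.3978i)|1⟩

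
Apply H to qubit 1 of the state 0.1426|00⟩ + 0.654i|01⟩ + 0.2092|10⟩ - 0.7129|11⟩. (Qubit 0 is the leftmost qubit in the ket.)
(0.1008 + 0.4624i)|00⟩ + (0.1008 - 0.4624i)|01⟩ - 0.3562|10⟩ + 0.652|11⟩

H on qubit 1 mixes each pair of kets that differ only in qubit 1: amplitudes (a, b) of (|…0…⟩, |…1…⟩) become ((a + b)/√2, (a − b)/√2). Kets absent from the input have amplitude 0.
(|00⟩, |01⟩): (a, b) = (0.1426, 0.654i) → ((0.1008 + 0.4624i), (0.1008 - 0.4624i))
(|10⟩, |11⟩): (a, b) = (0.2092, -0.7129) → (-0.3562, 0.652)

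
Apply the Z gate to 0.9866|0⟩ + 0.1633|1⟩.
0.9866|0⟩ - 0.1633|1⟩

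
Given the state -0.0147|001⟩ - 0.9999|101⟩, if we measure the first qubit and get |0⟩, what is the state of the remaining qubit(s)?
-|01⟩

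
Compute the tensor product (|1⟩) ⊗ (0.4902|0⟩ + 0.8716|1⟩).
0.4902|10⟩ + 0.8716|11⟩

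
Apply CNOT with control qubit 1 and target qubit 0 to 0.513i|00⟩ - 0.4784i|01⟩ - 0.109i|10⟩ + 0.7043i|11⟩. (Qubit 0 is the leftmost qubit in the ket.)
0.513i|00⟩ + 0.7043i|01⟩ - 0.109i|10⟩ - 0.4784i|11⟩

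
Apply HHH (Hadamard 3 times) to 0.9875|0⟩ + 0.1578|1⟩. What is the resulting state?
0.8098|0⟩ + 0.5867|1⟩

H² = I, so H^3 = H: a single Hadamard. With (a, b) = (0.9875, 0.1578), H gives ((a + b)/√2, (a − b)/√2) = (0.8098, 0.5867).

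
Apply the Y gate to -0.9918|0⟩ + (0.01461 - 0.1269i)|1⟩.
(-0.1269 - 0.01461i)|0⟩ - 0.9918i|1⟩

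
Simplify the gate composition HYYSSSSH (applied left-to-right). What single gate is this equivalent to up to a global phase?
I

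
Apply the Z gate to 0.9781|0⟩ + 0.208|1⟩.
0.9781|0⟩ - 0.208|1⟩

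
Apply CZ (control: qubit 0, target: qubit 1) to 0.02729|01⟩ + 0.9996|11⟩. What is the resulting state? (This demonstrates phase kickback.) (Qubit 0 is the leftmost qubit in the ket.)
0.02729|01⟩ - 0.9996|11⟩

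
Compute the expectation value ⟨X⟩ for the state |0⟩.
0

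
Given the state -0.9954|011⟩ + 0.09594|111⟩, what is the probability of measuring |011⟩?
0.9908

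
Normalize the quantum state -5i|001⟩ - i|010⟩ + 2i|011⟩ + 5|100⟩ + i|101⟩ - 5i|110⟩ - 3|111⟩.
-0.527i|001⟩ - 0.1054i|010⟩ + 0.2108i|011⟩ + 0.527|100⟩ + 0.1054i|101⟩ - 0.527i|110⟩ - 0.3162|111⟩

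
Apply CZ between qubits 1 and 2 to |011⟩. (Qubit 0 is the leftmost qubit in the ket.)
-|011⟩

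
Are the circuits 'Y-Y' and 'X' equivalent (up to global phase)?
No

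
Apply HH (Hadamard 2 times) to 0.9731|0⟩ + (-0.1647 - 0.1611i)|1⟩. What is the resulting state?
0.9731|0⟩ + (-0.1647 - 0.1611i)|1⟩

H² = I, so an even number of Hadamards cancels: H^2 = I and the state is unchanged.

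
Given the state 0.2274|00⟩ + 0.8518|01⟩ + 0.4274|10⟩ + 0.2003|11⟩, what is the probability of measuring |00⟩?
0.05171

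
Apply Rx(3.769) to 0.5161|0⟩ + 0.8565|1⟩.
(-0.1593 - 0.8147i)|0⟩ + (-0.2643 - 0.4909i)|1⟩

Rx(3.769) = [[cos(θ/2), −i·sin(θ/2)], [−i·sin(θ/2), cos(θ/2)]]; θ = 3.769, cos(θ/2) ≈ -0.308584, sin(θ/2) ≈ 0.951197.
With a = amp(|0⟩) = 0.5161 and b = amp(|1⟩) = 0.8565:
new amp(|0⟩) = (-0.308584)·a + (-0.951197i)·b = (-0.1593 - 0.8147i)
new amp(|1⟩) = (-0.951197i)·a + (-0.308584)·b = (-0.2643 - 0.4909i)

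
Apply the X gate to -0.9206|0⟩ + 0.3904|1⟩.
0.3904|0⟩ - 0.9206|1⟩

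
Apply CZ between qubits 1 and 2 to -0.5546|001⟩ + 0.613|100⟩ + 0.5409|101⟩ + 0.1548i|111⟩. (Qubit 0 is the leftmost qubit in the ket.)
-0.5546|001⟩ + 0.613|100⟩ + 0.5409|101⟩ - 0.1548i|111⟩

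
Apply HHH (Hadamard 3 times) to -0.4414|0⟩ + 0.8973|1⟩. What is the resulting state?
0.3224|0⟩ - 0.9466|1⟩

H² = I, so H^3 = H: a single Hadamard. With (a, b) = (-0.4414, 0.8973), H gives ((a + b)/√2, (a − b)/√2) = (0.3224, -0.9466).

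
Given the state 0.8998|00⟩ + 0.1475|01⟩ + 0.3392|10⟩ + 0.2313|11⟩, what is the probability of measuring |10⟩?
0.1151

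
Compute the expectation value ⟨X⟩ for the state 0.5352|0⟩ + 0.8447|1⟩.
0.9042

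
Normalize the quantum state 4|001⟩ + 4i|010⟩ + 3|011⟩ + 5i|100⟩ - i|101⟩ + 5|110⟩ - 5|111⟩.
0.3698|001⟩ + 0.3698i|010⟩ + 0.2774|011⟩ + 0.4623i|100⟩ - 0.09245i|101⟩ + 0.4623|110⟩ - 0.4623|111⟩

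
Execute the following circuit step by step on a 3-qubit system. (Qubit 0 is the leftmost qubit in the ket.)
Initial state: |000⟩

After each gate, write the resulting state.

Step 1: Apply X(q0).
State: |100⟩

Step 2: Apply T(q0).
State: (1/√2 + (1/√2)i)|100⟩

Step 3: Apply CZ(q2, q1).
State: (1/√2 + (1/√2)i)|100⟩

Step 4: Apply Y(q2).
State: (-1/√2 + (1/√2)i)|101⟩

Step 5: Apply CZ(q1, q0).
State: (-1/√2 + (1/√2)i)|101⟩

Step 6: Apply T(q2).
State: -|101⟩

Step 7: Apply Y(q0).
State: i|001⟩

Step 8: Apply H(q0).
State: (1/√2)i|001⟩ + (1/√2)i|101⟩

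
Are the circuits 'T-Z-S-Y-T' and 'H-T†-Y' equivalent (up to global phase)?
No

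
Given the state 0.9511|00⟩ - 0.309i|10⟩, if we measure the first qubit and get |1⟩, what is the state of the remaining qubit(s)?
-i|0⟩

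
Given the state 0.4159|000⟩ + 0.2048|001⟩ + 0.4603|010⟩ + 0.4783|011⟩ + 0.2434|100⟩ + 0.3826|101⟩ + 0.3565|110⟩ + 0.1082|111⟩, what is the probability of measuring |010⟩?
0.2119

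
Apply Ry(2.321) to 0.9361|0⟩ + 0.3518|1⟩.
0.05079|0⟩ + 0.9987|1⟩

Ry(2.321) = [[cos(θ/2), −sin(θ/2)], [sin(θ/2), cos(θ/2)]]; θ = 2.321, cos(θ/2) ≈ 0.398881, sin(θ/2) ≈ 0.917003.
With a = amp(|0⟩) = 0.9361 and b = amp(|1⟩) = 0.3518:
new amp(|0⟩) = (0.398881)·a + (-0.917003)·b = 0.05079
new amp(|1⟩) = (0.917003)·a + (0.398881)·b = 0.9987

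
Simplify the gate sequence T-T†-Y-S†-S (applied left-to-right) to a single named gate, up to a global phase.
Y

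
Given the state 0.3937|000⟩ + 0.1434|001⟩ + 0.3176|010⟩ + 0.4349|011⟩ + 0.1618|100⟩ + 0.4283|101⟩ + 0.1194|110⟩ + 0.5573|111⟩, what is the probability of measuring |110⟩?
0.01426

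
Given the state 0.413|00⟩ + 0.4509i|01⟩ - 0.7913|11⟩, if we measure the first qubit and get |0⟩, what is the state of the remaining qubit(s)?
0.6754|0⟩ + 0.7374i|1⟩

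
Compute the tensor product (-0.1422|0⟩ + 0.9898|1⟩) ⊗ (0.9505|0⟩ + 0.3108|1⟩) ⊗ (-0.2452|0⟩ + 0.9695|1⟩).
0.03314|000⟩ - 0.131|001⟩ + 0.01084|010⟩ - 0.04285|011⟩ - 0.2307|100⟩ + 0.9121|101⟩ - 0.07543|110⟩ + 0.2982|111⟩

amp(|b₁b₂…⟩) = product of the factor amplitudes for bits b₁, b₂, …; only kets whose every factor amplitude is nonzero survive.
|000⟩: (-0.1422)(0.9505)(-0.2452) = 0.03314
|001⟩: (-0.1422)(0.9505)(0.9695) = -0.131
|010⟩: (-0.1422)(0.3108)(-0.2452) = 0.01084
|011⟩: (-0.1422)(0.3108)(0.9695) = -0.04285
|100⟩: (0.9898)(0.9505)(-0.2452) = -0.2307
|101⟩: (0.9898)(0.9505)(0.9695) = 0.9121
|110⟩: (0.9898)(0.3108)(-0.2452) = -0.07543
|111⟩: (0.9898)(0.3108)(0.9695) = 0.2982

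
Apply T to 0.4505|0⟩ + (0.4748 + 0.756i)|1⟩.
0.4505|0⟩ + (-0.1988 + 0.8703i)|1⟩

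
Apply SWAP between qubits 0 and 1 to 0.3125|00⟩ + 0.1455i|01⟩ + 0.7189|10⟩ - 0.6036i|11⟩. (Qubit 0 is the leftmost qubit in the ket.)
0.3125|00⟩ + 0.7189|01⟩ + 0.1455i|10⟩ - 0.6036i|11⟩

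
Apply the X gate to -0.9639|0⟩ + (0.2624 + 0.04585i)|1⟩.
(0.2624 + 0.04585i)|0⟩ - 0.9639|1⟩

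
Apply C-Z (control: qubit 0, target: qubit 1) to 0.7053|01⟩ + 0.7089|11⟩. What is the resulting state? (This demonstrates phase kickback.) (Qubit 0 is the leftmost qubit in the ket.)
0.7053|01⟩ - 0.7089|11⟩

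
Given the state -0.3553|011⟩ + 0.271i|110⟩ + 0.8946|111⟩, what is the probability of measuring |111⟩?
0.8003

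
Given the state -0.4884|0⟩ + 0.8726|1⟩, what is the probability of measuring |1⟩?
0.7614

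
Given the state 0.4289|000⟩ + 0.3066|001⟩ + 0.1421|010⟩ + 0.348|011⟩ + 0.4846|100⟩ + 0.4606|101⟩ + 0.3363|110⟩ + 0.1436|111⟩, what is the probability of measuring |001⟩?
0.094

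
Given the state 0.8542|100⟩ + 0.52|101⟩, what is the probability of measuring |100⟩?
0.7297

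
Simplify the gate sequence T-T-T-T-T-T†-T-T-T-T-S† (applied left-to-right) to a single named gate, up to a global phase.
S†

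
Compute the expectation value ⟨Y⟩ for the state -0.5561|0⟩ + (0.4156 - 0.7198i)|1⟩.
0.8006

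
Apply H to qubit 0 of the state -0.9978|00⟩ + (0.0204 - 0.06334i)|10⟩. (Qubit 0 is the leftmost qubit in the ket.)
(-0.6911 - 0.04479i)|00⟩ + (-0.72 + 0.04479i)|10⟩

H on qubit 0 mixes each pair of kets that differ only in qubit 0: amplitudes (a, b) of (|…0…⟩, |…1…⟩) become ((a + b)/√2, (a − b)/√2). Kets absent from the input have amplitude 0.
(|00⟩, |10⟩): (a, b) = (-0.9978, (0.0204 - 0.06334i)) → ((-0.6911 - 0.04479i), (-0.72 + 0.04479i))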